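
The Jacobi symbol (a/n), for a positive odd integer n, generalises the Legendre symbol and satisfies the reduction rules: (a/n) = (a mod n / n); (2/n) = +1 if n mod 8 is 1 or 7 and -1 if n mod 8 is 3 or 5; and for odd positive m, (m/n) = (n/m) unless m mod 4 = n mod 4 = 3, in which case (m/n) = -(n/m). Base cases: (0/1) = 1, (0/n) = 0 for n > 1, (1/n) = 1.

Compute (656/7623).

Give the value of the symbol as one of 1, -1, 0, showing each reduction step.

656 = 2^4·41; (2/7623) = +1 since 7623 mod 8 = 7, so (656/7623) = (+1)^4·(41/7623); sign now +1
reciprocity: (41/7623) = +1·(7623/41) since 41 mod 4 = 1, 7623 mod 4 = 3; sign now +1
(7623/41) = (38/41)   [reduce mod 41]
38 = 2^1·19; (2/41) = +1 since 41 mod 8 = 1, so (38/41) = (+1)^1·(19/41); sign now +1
reciprocity: (19/41) = +1·(41/19) since 19 mod 4 = 3, 41 mod 4 = 1; sign now +1
(41/19) = (3/19)   [reduce mod 19]
reciprocity: (3/19) = -1·(19/3) since 3 mod 4 = 3, 19 mod 4 = 3; sign now -1
(19/3) = (1/3)   [reduce mod 3]
(1/3) = 1; final value = sign = -1

-1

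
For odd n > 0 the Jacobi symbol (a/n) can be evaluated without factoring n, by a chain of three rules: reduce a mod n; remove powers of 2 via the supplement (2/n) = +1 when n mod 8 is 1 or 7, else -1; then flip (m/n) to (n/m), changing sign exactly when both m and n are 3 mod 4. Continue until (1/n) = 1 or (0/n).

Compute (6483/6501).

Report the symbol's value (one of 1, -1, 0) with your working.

0

flip (6483/6501) -> (6501/6483): both odd, 6483 mod 4 = 3, 6501 mod 4 = 1, so the flip contributes +1; sign now +1
(6501/6483): 6501 mod 6483 = 18, so (6501/6483) = (18/6483)
factor out 2^1: 18 = 2^1·9; with 6483 mod 8 = 3, (2/6483) = -1; sign now -1; continue with (9/6483)
flip (9/6483) -> (6483/9): both odd, 9 mod 4 = 1, 6483 mod 4 = 3, so the flip contributes +1; sign now -1
(6483/9): 6483 mod 9 = 3, so (6483/9) = (3/9)
flip (3/9) -> (9/3): both odd, 3 mod 4 = 3, 9 mod 4 = 1, so the flip contributes +1; sign now -1
(9/3): 9 mod 3 = 0, so (9/3) = (0/3)
reached (0/3); gcd(a, n) > 1, so (0/3) = 0 and the symbol is 0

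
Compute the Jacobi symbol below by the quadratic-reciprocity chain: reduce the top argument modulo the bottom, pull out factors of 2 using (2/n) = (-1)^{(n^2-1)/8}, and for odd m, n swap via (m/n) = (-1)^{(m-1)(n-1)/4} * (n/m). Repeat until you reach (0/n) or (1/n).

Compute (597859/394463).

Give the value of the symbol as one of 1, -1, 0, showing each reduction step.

(597859/394463): 597859 mod 394463 = 203396, so (597859/394463) = (203396/394463)
factor out 2^2: 203396 = 2^2·50849; with 394463 mod 8 = 7, (2/394463) = +1; sign now +1; continue with (50849/394463)
flip (50849/394463) -> (394463/50849): both odd, 50849 mod 4 = 1, 394463 mod 4 = 3, so the flip contributes +1; sign now +1
(394463/50849): 394463 mod 50849 = 38520, so (394463/50849) = (38520/50849)
factor out 2^3: 38520 = 2^3·4815; with 50849 mod 8 = 1, (2/50849) = +1; sign now +1; continue with (4815/50849)
flip (4815/50849) -> (50849/4815): both odd, 4815 mod 4 = 3, 50849 mod 4 = 1, so the flip contributes +1; sign now +1
(50849/4815): 50849 mod 4815 = 2699, so (50849/4815) = (2699/4815)
flip (2699/4815) -> (4815/2699): both odd, 2699 mod 4 = 3, 4815 mod 4 = 3, so the flip contributes -1; sign now -1
(4815/2699): 4815 mod 2699 = 2116, so (4815/2699) = (2116/2699)
factor out 2^2: 2116 = 2^2·529; with 2699 mod 8 = 3, (2/2699) = -1; sign now -1; continue with (529/2699)
flip (529/2699) -> (2699/529): both odd, 529 mod 4 = 1, 2699 mod 4 = 3, so the flip contributes +1; sign now -1
(2699/529): 2699 mod 529 = 54, so (2699/529) = (54/529)
factor out 2^1: 54 = 2^1·27; with 529 mod 8 = 1, (2/529) = +1; sign now -1; continue with (27/529)
flip (27/529) -> (529/27): both odd, 27 mod 4 = 3, 529 mod 4 = 1, so the flip contributes +1; sign now -1
(529/27): 529 mod 27 = 16, so (529/27) = (16/27)
factor out 2^4: 16 = 2^4·1; with 27 mod 8 = 3, (2/27) = -1; sign now -1; continue with (1/27)
reached (1/27) = 1, so the symbol is -1

-1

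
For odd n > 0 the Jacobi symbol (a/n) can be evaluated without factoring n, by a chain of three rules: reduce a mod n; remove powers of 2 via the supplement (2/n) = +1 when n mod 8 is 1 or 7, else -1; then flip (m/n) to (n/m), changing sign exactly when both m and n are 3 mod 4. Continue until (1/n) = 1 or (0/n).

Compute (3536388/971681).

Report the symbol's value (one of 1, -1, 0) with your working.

0

(3536388/971681) = (621345/971681)   [reduce mod 971681]
reciprocity: (621345/971681) = +1·(971681/621345) since 621345 mod 4 = 1, 971681 mod 4 = 1; sign now +1
(971681/621345) = (350336/621345)   [reduce mod 621345]
350336 = 2^7·2737; (2/621345) = +1 since 621345 mod 8 = 1, so (350336/621345) = (+1)^7·(2737/621345); sign now +1
reciprocity: (2737/621345) = +1·(621345/2737) since 2737 mod 4 = 1, 621345 mod 4 = 1; sign now +1
(621345/2737) = (46/2737)   [reduce mod 2737]
46 = 2^1·23; (2/2737) = +1 since 2737 mod 8 = 1, so (46/2737) = (+1)^1·(23/2737); sign now +1
reciprocity: (23/2737) = +1·(2737/23) since 23 mod 4 = 3, 2737 mod 4 = 1; sign now +1
(2737/23) = (0/23)   [reduce mod 23]
(0/23) = 0   [gcd(a, n) > 1]; final value = 0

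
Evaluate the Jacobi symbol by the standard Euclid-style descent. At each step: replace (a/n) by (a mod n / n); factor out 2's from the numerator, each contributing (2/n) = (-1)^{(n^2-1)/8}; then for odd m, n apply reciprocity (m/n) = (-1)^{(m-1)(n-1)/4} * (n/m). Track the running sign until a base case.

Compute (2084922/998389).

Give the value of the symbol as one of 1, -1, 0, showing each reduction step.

0

(2084922/998389) = (88144/998389)   [reduce mod 998389]
88144 = 2^4·5509; (2/998389) = -1 since 998389 mod 8 = 5, so (88144/998389) = (-1)^4·(5509/998389); sign now +1
reciprocity: (5509/998389) = +1·(998389/5509) since 5509 mod 4 = 1, 998389 mod 4 = 1; sign now +1
(998389/5509) = (1260/5509)   [reduce mod 5509]
1260 = 2^2·315; (2/5509) = -1 since 5509 mod 8 = 5, so (1260/5509) = (-1)^2·(315/5509); sign now +1
reciprocity: (315/5509) = +1·(5509/315) since 315 mod 4 = 3, 5509 mod 4 = 1; sign now +1
(5509/315) = (154/315)   [reduce mod 315]
154 = 2^1·77; (2/315) = -1 since 315 mod 8 = 3, so (154/315) = (-1)^1·(77/315); sign now -1
reciprocity: (77/315) = +1·(315/77) since 77 mod 4 = 1, 315 mod 4 = 3; sign now -1
(315/77) = (7/77)   [reduce mod 77]
reciprocity: (7/77) = +1·(77/7) since 7 mod 4 = 3, 77 mod 4 = 1; sign now -1
(77/7) = (0/7)   [reduce mod 7]
(0/7) = 0   [gcd(a, n) > 1]; final value = 0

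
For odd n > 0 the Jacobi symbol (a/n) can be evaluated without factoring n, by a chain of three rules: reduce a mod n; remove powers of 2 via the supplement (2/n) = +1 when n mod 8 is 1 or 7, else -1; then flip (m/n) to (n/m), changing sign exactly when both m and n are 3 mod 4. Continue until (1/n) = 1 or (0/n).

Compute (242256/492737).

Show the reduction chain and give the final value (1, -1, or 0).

factor out 2^4: 242256 = 2^4·15141; with 492737 mod 8 = 1, (2/492737) = +1; sign now +1; continue with (15141/492737)
flip (15141/492737) -> (492737/15141): both odd, 15141 mod 4 = 1, 492737 mod 4 = 1, so the flip contributes +1; sign now +1
(492737/15141): 492737 mod 15141 = 8225, so (492737/15141) = (8225/15141)
flip (8225/15141) -> (15141/8225): both odd, 8225 mod 4 = 1, 15141 mod 4 = 1, so the flip contributes +1; sign now +1
(15141/8225): 15141 mod 8225 = 6916, so (15141/8225) = (6916/8225)
factor out 2^2: 6916 = 2^2·1729; with 8225 mod 8 = 1, (2/8225) = +1; sign now +1; continue with (1729/8225)
flip (1729/8225) -> (8225/1729): both odd, 1729 mod 4 = 1, 8225 mod 4 = 1, so the flip contributes +1; sign now +1
(8225/1729): 8225 mod 1729 = 1309, so (8225/1729) = (1309/1729)
flip (1309/1729) -> (1729/1309): both odd, 1309 mod 4 = 1, 1729 mod 4 = 1, so the flip contributes +1; sign now +1
(1729/1309): 1729 mod 1309 = 420, so (1729/1309) = (420/1309)
factor out 2^2: 420 = 2^2·105; with 1309 mod 8 = 5, (2/1309) = -1; sign now +1; continue with (105/1309)
flip (105/1309) -> (1309/105): both odd, 105 mod 4 = 1, 1309 mod 4 = 1, so the flip contributes +1; sign now +1
(1309/105): 1309 mod 105 = 49, so (1309/105) = (49/105)
flip (49/105) -> (105/49): both odd, 49 mod 4 = 1, 105 mod 4 = 1, so the flip contributes +1; sign now +1
(105/49): 105 mod 49 = 7, so (105/49) = (7/49)
flip (7/49) -> (49/7): both odd, 7 mod 4 = 3, 49 mod 4 = 1, so the flip contributes +1; sign now +1
(49/7): 49 mod 7 = 0, so (49/7) = (0/7)
reached (0/7); gcd(a, n) > 1, so (0/7) = 0 and the symbol is 0

0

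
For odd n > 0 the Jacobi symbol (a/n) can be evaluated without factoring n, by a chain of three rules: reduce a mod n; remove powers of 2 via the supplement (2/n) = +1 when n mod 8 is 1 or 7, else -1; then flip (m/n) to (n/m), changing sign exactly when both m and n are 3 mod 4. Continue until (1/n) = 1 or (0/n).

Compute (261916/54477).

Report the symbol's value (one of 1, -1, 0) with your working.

-1

(261916/54477): 261916 mod 54477 = 44008, so (261916/54477) = (44008/54477)
factor out 2^3: 44008 = 2^3·5501; with 54477 mod 8 = 5, (2/54477) = -1; sign now -1; continue with (5501/54477)
flip (5501/54477) -> (54477/5501): both odd, 5501 mod 4 = 1, 54477 mod 4 = 1, so the flip contributes +1; sign now -1
(54477/5501): 54477 mod 5501 = 4968, so (54477/5501) = (4968/5501)
factor out 2^3: 4968 = 2^3·621; with 5501 mod 8 = 5, (2/5501) = -1; sign now +1; continue with (621/5501)
flip (621/5501) -> (5501/621): both odd, 621 mod 4 = 1, 5501 mod 4 = 1, so the flip contributes +1; sign now +1
(5501/621): 5501 mod 621 = 533, so (5501/621) = (533/621)
flip (533/621) -> (621/533): both odd, 533 mod 4 = 1, 621 mod 4 = 1, so the flip contributes +1; sign now +1
(621/533): 621 mod 533 = 88, so (621/533) = (88/533)
factor out 2^3: 88 = 2^3·11; with 533 mod 8 = 5, (2/533) = -1; sign now -1; continue with (11/533)
flip (11/533) -> (533/11): both odd, 11 mod 4 = 3, 533 mod 4 = 1, so the flip contributes +1; sign now -1
(533/11): 533 mod 11 = 5, so (533/11) = (5/11)
flip (5/11) -> (11/5): both odd, 5 mod 4 = 1, 11 mod 4 = 3, so the flip contributes +1; sign now -1
(11/5): 11 mod 5 = 1, so (11/5) = (1/5)
reached (1/5) = 1, so the symbol is -1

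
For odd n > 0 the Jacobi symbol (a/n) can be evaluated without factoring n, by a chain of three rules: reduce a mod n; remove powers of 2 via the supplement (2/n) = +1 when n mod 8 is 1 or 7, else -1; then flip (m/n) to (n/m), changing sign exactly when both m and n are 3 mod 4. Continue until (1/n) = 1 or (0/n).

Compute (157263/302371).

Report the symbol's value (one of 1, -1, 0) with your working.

1

reciprocity: (157263/302371) = -1·(302371/157263) since 157263 mod 4 = 3, 302371 mod 4 = 3; sign now -1
(302371/157263) = (145108/157263)   [reduce mod 157263]
145108 = 2^2·36277; (2/157263) = +1 since 157263 mod 8 = 7, so (145108/157263) = (+1)^2·(36277/157263); sign now -1
reciprocity: (36277/157263) = +1·(157263/36277) since 36277 mod 4 = 1, 157263 mod 4 = 3; sign now -1
(157263/36277) = (12155/36277)   [reduce mod 36277]
reciprocity: (12155/36277) = +1·(36277/12155) since 12155 mod 4 = 3, 36277 mod 4 = 1; sign now -1
(36277/12155) = (11967/12155)   [reduce mod 12155]
reciprocity: (11967/12155) = -1·(12155/11967) since 11967 mod 4 = 3, 12155 mod 4 = 3; sign now +1
(12155/11967) = (188/11967)   [reduce mod 11967]
188 = 2^2·47; (2/11967) = +1 since 11967 mod 8 = 7, so (188/11967) = (+1)^2·(47/11967); sign now +1
reciprocity: (47/11967) = -1·(11967/47) since 47 mod 4 = 3, 11967 mod 4 = 3; sign now -1
(11967/47) = (29/47)   [reduce mod 47]
reciprocity: (29/47) = +1·(47/29) since 29 mod 4 = 1, 47 mod 4 = 3; sign now -1
(47/29) = (18/29)   [reduce mod 29]
18 = 2^1·9; (2/29) = -1 since 29 mod 8 = 5, so (18/29) = (-1)^1·(9/29); sign now +1
reciprocity: (9/29) = +1·(29/9) since 9 mod 4 = 1, 29 mod 4 = 1; sign now +1
(29/9) = (2/9)   [reduce mod 9]
2 = 2^1·1; (2/9) = +1 since 9 mod 8 = 1, so (2/9) = (+1)^1·(1/9); sign now +1
(1/9) = 1; final value = sign = +1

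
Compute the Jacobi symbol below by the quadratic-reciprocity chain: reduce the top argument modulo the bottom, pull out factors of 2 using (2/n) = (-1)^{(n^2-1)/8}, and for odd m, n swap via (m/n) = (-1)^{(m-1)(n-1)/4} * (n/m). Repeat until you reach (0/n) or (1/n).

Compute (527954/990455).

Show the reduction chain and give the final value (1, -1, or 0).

527954 = 2^1·263977; (2/990455) = +1 since 990455 mod 8 = 7, so (527954/990455) = (+1)^1·(263977/990455); sign now +1
reciprocity: (263977/990455) = +1·(990455/263977) since 263977 mod 4 = 1, 990455 mod 4 = 3; sign now +1
(990455/263977) = (198524/263977)   [reduce mod 263977]
198524 = 2^2·49631; (2/263977) = +1 since 263977 mod 8 = 1, so (198524/263977) = (+1)^2·(49631/263977); sign now +1
reciprocity: (49631/263977) = +1·(263977/49631) since 49631 mod 4 = 3, 263977 mod 4 = 1; sign now +1
(263977/49631) = (15822/49631)   [reduce mod 49631]
15822 = 2^1·7911; (2/49631) = +1 since 49631 mod 8 = 7, so (15822/49631) = (+1)^1·(7911/49631); sign now +1
reciprocity: (7911/49631) = -1·(49631/7911) since 7911 mod 4 = 3, 49631 mod 4 = 3; sign now -1
(49631/7911) = (2165/7911)   [reduce mod 7911]
reciprocity: (2165/7911) = +1·(7911/2165) since 2165 mod 4 = 1, 7911 mod 4 = 3; sign now -1
(7911/2165) = (1416/2165)   [reduce mod 2165]
1416 = 2^3·177; (2/2165) = -1 since 2165 mod 8 = 5, so (1416/2165) = (-1)^3·(177/2165); sign now +1
reciprocity: (177/2165) = +1·(2165/177) since 177 mod 4 = 1, 2165 mod 4 = 1; sign now +1
(2165/177) = (41/177)   [reduce mod 177]
reciprocity: (41/177) = +1·(177/41) since 41 mod 4 = 1, 177 mod 4 = 1; sign now +1
(177/41) = (13/41)   [reduce mod 41]
reciprocity: (13/41) = +1·(41/13) since 13 mod 4 = 1, 41 mod 4 = 1; sign now +1
(41/13) = (2/13)   [reduce mod 13]
2 = 2^1·1; (2/13) = -1 since 13 mod 8 = 5, so (2/13) = (-1)^1·(1/13); sign now -1
(1/13) = 1; final value = sign = -1

-1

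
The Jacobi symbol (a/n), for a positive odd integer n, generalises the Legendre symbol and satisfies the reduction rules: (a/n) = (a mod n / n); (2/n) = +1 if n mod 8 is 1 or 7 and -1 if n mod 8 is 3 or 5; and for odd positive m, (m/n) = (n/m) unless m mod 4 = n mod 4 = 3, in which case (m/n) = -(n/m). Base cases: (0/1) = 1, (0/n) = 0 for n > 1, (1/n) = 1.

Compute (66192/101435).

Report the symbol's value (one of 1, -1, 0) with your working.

-1

66192 = 2^4·4137; (2/101435) = -1 since 101435 mod 8 = 3, so (66192/101435) = (-1)^4·(4137/101435); sign now +1
reciprocity: (4137/101435) = +1·(101435/4137) since 4137 mod 4 = 1, 101435 mod 4 = 3; sign now +1
(101435/4137) = (2147/4137)   [reduce mod 4137]
reciprocity: (2147/4137) = +1·(4137/2147) since 2147 mod 4 = 3, 4137 mod 4 = 1; sign now +1
(4137/2147) = (1990/2147)   [reduce mod 2147]
1990 = 2^1·995; (2/2147) = -1 since 2147 mod 8 = 3, so (1990/2147) = (-1)^1·(995/2147); sign now -1
reciprocity: (995/2147) = -1·(2147/995) since 995 mod 4 = 3, 2147 mod 4 = 3; sign now +1
(2147/995) = (157/995)   [reduce mod 995]
reciprocity: (157/995) = +1·(995/157) since 157 mod 4 = 1, 995 mod 4 = 3; sign now +1
(995/157) = (53/157)   [reduce mod 157]
reciprocity: (53/157) = +1·(157/53) since 53 mod 4 = 1, 157 mod 4 = 1; sign now +1
(157/53) = (51/53)   [reduce mod 53]
reciprocity: (51/53) = +1·(53/51) since 51 mod 4 = 3, 53 mod 4 = 1; sign now +1
(53/51) = (2/51)   [reduce mod 51]
2 = 2^1·1; (2/51) = -1 since 51 mod 8 = 3, so (2/51) = (-1)^1·(1/51); sign now -1
(1/51) = 1; final value = sign = -1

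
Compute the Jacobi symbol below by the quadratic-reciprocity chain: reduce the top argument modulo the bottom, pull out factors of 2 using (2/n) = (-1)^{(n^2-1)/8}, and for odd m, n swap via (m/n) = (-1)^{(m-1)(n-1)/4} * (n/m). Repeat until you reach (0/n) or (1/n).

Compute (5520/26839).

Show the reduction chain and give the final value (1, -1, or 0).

-1

5520 = 2^4·345; (2/26839) = +1 since 26839 mod 8 = 7, so (5520/26839) = (+1)^4·(345/26839); sign now +1
reciprocity: (345/26839) = +1·(26839/345) since 345 mod 4 = 1, 26839 mod 4 = 3; sign now +1
(26839/345) = (274/345)   [reduce mod 345]
274 = 2^1·137; (2/345) = +1 since 345 mod 8 = 1, so (274/345) = (+1)^1·(137/345); sign now +1
reciprocity: (137/345) = +1·(345/137) since 137 mod 4 = 1, 345 mod 4 = 1; sign now +1
(345/137) = (71/137)   [reduce mod 137]
reciprocity: (71/137) = +1·(137/71) since 71 mod 4 = 3, 137 mod 4 = 1; sign now +1
(137/71) = (66/71)   [reduce mod 71]
66 = 2^1·33; (2/71) = +1 since 71 mod 8 = 7, so (66/71) = (+1)^1·(33/71); sign now +1
reciprocity: (33/71) = +1·(71/33) since 33 mod 4 = 1, 71 mod 4 = 3; sign now +1
(71/33) = (5/33)   [reduce mod 33]
reciprocity: (5/33) = +1·(33/5) since 5 mod 4 = 1, 33 mod 4 = 1; sign now +1
(33/5) = (3/5)   [reduce mod 5]
reciprocity: (3/5) = +1·(5/3) since 3 mod 4 = 3, 5 mod 4 = 1; sign now +1
(5/3) = (2/3)   [reduce mod 3]
2 = 2^1·1; (2/3) = -1 since 3 mod 8 = 3, so (2/3) = (-1)^1·(1/3); sign now -1
(1/3) = 1; final value = sign = -1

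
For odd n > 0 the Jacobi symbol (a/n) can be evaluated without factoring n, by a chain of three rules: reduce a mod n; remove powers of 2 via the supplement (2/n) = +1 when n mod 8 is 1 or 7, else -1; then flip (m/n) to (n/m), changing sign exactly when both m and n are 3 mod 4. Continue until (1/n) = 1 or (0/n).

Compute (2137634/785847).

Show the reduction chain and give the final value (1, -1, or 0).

-1

(2137634/785847): 2137634 mod 785847 = 565940, so (2137634/785847) = (565940/785847)
factor out 2^2: 565940 = 2^2·141485; with 785847 mod 8 = 7, (2/785847) = +1; sign now +1; continue with (141485/785847)
flip (141485/785847) -> (785847/141485): both odd, 141485 mod 4 = 1, 785847 mod 4 = 3, so the flip contributes +1; sign now +1
(785847/141485): 785847 mod 141485 = 78422, so (785847/141485) = (78422/141485)
factor out 2^1: 78422 = 2^1·39211; with 141485 mod 8 = 5, (2/141485) = -1; sign now -1; continue with (39211/141485)
flip (39211/141485) -> (141485/39211): both odd, 39211 mod 4 = 3, 141485 mod 4 = 1, so the flip contributes +1; sign now -1
(141485/39211): 141485 mod 39211 = 23852, so (141485/39211) = (23852/39211)
factor out 2^2: 23852 = 2^2·5963; with 39211 mod 8 = 3, (2/39211) = -1; sign now -1; continue with (5963/39211)
flip (5963/39211) -> (39211/5963): both odd, 5963 mod 4 = 3, 39211 mod 4 = 3, so the flip contributes -1; sign now +1
(39211/5963): 39211 mod 5963 = 3433, so (39211/5963) = (3433/5963)
flip (3433/5963) -> (5963/3433): both odd, 3433 mod 4 = 1, 5963 mod 4 = 3, so the flip contributes +1; sign now +1
(5963/3433): 5963 mod 3433 = 2530, so (5963/3433) = (2530/3433)
factor out 2^1: 2530 = 2^1·1265; with 3433 mod 8 = 1, (2/3433) = +1; sign now +1; continue with (1265/3433)
flip (1265/3433) -> (3433/1265): both odd, 1265 mod 4 = 1, 3433 mod 4 = 1, so the flip contributes +1; sign now +1
(3433/1265): 3433 mod 1265 = 903, so (3433/1265) = (903/1265)
flip (903/1265) -> (1265/903): both odd, 903 mod 4 = 3, 1265 mod 4 = 1, so the flip contributes +1; sign now +1
(1265/903): 1265 mod 903 = 362, so (1265/903) = (362/903)
factor out 2^1: 362 = 2^1·181; with 903 mod 8 = 7, (2/903) = +1; sign now +1; continue with (181/903)
flip (181/903) -> (903/181): both odd, 181 mod 4 = 1, 903 mod 4 = 3, so the flip contributes +1; sign now +1
(903/181): 903 mod 181 = 179, so (903/181) = (179/181)
flip (179/181) -> (181/179): both odd, 179 mod 4 = 3, 181 mod 4 = 1, so the flip contributes +1; sign now +1
(181/179): 181 mod 179 = 2, so (181/179) = (2/179)
factor out 2^1: 2 = 2^1·1; with 179 mod 8 = 3, (2/179) = -1; sign now -1; continue with (1/179)
reached (1/179) = 1, so the symbol is -1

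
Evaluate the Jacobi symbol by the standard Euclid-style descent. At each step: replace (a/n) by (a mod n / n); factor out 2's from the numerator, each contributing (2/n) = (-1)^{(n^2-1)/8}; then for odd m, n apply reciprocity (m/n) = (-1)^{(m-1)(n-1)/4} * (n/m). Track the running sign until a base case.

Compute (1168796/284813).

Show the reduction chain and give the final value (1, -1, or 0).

(1168796/284813) = (29544/284813)   [reduce mod 284813]
29544 = 2^3·3693; (2/284813) = -1 since 284813 mod 8 = 5, so (29544/284813) = (-1)^3·(3693/284813); sign now -1
reciprocity: (3693/284813) = +1·(284813/3693) since 3693 mod 4 = 1, 284813 mod 4 = 1; sign now -1
(284813/3693) = (452/3693)   [reduce mod 3693]
452 = 2^2·113; (2/3693) = -1 since 3693 mod 8 = 5, so (452/3693) = (-1)^2·(113/3693); sign now -1
reciprocity: (113/3693) = +1·(3693/113) since 113 mod 4 = 1, 3693 mod 4 = 1; sign now -1
(3693/113) = (77/113)   [reduce mod 113]
reciprocity: (77/113) = +1·(113/77) since 77 mod 4 = 1, 113 mod 4 = 1; sign now -1
(113/77) = (36/77)   [reduce mod 77]
36 = 2^2·9; (2/77) = -1 since 77 mod 8 = 5, so (36/77) = (-1)^2·(9/77); sign now -1
reciprocity: (9/77) = +1·(77/9) since 9 mod 4 = 1, 77 mod 4 = 1; sign now -1
(77/9) = (5/9)   [reduce mod 9]
reciprocity: (5/9) = +1·(9/5) since 5 mod 4 = 1, 9 mod 4 = 1; sign now -1
(9/5) = (4/5)   [reduce mod 5]
4 = 2^2·1; (2/5) = -1 since 5 mod 8 = 5, so (4/5) = (-1)^2·(1/5); sign now -1
(1/5) = 1; final value = sign = -1

-1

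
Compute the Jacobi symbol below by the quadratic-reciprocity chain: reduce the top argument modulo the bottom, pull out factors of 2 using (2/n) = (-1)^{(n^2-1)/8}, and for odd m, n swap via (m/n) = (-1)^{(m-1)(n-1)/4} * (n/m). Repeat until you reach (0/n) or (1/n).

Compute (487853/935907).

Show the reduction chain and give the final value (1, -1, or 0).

1

flip (487853/935907) -> (935907/487853): both odd, 487853 mod 4 = 1, 935907 mod 4 = 3, so the flip contributes +1; sign now +1
(935907/487853): 935907 mod 487853 = 448054, so (935907/487853) = (448054/487853)
factor out 2^1: 448054 = 2^1·224027; with 487853 mod 8 = 5, (2/487853) = -1; sign now -1; continue with (224027/487853)
flip (224027/487853) -> (487853/224027): both odd, 224027 mod 4 = 3, 487853 mod 4 = 1, so the flip contributes +1; sign now -1
(487853/224027): 487853 mod 224027 = 39799, so (487853/224027) = (39799/224027)
flip (39799/224027) -> (224027/39799): both odd, 39799 mod 4 = 3, 224027 mod 4 = 3, so the flip contributes -1; sign now +1
(224027/39799): 224027 mod 39799 = 25032, so (224027/39799) = (25032/39799)
factor out 2^3: 25032 = 2^3·3129; with 39799 mod 8 = 7, (2/39799) = +1; sign now +1; continue with (3129/39799)
flip (3129/39799) -> (39799/3129): both odd, 3129 mod 4 = 1, 39799 mod 4 = 3, so the flip contributes +1; sign now +1
(39799/3129): 39799 mod 3129 = 2251, so (39799/3129) = (2251/3129)
flip (2251/3129) -> (3129/2251): both odd, 2251 mod 4 = 3, 3129 mod 4 = 1, so the flip contributes +1; sign now +1
(3129/2251): 3129 mod 2251 = 878, so (3129/2251) = (878/2251)
factor out 2^1: 878 = 2^1·439; with 2251 mod 8 = 3, (2/2251) = -1; sign now -1; continue with (439/2251)
flip (439/2251) -> (2251/439): both odd, 439 mod 4 = 3, 2251 mod 4 = 3, so the flip contributes -1; sign now +1
(2251/439): 2251 mod 439 = 56, so (2251/439) = (56/439)
factor out 2^3: 56 = 2^3·7; with 439 mod 8 = 7, (2/439) = +1; sign now +1; continue with (7/439)
flip (7/439) -> (439/7): both odd, 7 mod 4 = 3, 439 mod 4 = 3, so the flip contributes -1; sign now -1
(439/7): 439 mod 7 = 5, so (439/7) = (5/7)
flip (5/7) -> (7/5): both odd, 5 mod 4 = 1, 7 mod 4 = 3, so the flip contributes +1; sign now -1
(7/5): 7 mod 5 = 2, so (7/5) = (2/5)
factor out 2^1: 2 = 2^1·1; with 5 mod 8 = 5, (2/5) = -1; sign now +1; continue with (1/5)
reached (1/5) = 1, so the symbol is +1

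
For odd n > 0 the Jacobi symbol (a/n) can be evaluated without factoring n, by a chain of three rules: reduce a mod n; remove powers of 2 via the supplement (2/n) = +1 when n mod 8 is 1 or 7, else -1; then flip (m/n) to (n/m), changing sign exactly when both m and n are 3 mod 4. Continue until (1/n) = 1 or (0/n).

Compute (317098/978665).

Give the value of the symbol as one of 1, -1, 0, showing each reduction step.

1

317098 = 2^1·158549; (2/978665) = +1 since 978665 mod 8 = 1, so (317098/978665) = (+1)^1·(158549/978665); sign now +1
reciprocity: (158549/978665) = +1·(978665/158549) since 158549 mod 4 = 1, 978665 mod 4 = 1; sign now +1
(978665/158549) = (27371/158549)   [reduce mod 158549]
reciprocity: (27371/158549) = +1·(158549/27371) since 27371 mod 4 = 3, 158549 mod 4 = 1; sign now +1
(158549/27371) = (21694/27371)   [reduce mod 27371]
21694 = 2^1·10847; (2/27371) = -1 since 27371 mod 8 = 3, so (21694/27371) = (-1)^1·(10847/27371); sign now -1
reciprocity: (10847/27371) = -1·(27371/10847) since 10847 mod 4 = 3, 27371 mod 4 = 3; sign now +1
(27371/10847) = (5677/10847)   [reduce mod 10847]
reciprocity: (5677/10847) = +1·(10847/5677) since 5677 mod 4 = 1, 10847 mod 4 = 3; sign now +1
(10847/5677) = (5170/5677)   [reduce mod 5677]
5170 = 2^1·2585; (2/5677) = -1 since 5677 mod 8 = 5, so (5170/5677) = (-1)^1·(2585/5677); sign now -1
reciprocity: (2585/5677) = +1·(5677/2585) since 2585 mod 4 = 1, 5677 mod 4 = 1; sign now -1
(5677/2585) = (507/2585)   [reduce mod 2585]
reciprocity: (507/2585) = +1·(2585/507) since 507 mod 4 = 3, 2585 mod 4 = 1; sign now -1
(2585/507) = (50/507)   [reduce mod 507]
50 = 2^1·25; (2/507) = -1 since 507 mod 8 = 3, so (50/507) = (-1)^1·(25/507); sign now +1
reciprocity: (25/507) = +1·(507/25) since 25 mod 4 = 1, 507 mod 4 = 3; sign now +1
(507/25) = (7/25)   [reduce mod 25]
reciprocity: (7/25) = +1·(25/7) since 7 mod 4 = 3, 25 mod 4 = 1; sign now +1
(25/7) = (4/7)   [reduce mod 7]
4 = 2^2·1; (2/7) = +1 since 7 mod 8 = 7, so (4/7) = (+1)^2·(1/7); sign now +1
(1/7) = 1; final value = sign = +1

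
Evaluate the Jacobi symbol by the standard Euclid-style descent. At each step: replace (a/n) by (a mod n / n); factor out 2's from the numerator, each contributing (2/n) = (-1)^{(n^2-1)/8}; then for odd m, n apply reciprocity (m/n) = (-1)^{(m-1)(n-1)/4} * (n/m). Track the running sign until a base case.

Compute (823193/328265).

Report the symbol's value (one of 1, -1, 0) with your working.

0

(823193/328265): 823193 mod 328265 = 166663, so (823193/328265) = (166663/328265)
flip (166663/328265) -> (328265/166663): both odd, 166663 mod 4 = 3, 328265 mod 4 = 1, so the flip contributes +1; sign now +1
(328265/166663): 328265 mod 166663 = 161602, so (328265/166663) = (161602/166663)
factor out 2^1: 161602 = 2^1·80801; with 166663 mod 8 = 7, (2/166663) = +1; sign now +1; continue with (80801/166663)
flip (80801/166663) -> (166663/80801): both odd, 80801 mod 4 = 1, 166663 mod 4 = 3, so the flip contributes +1; sign now +1
(166663/80801): 166663 mod 80801 = 5061, so (166663/80801) = (5061/80801)
flip (5061/80801) -> (80801/5061): both odd, 5061 mod 4 = 1, 80801 mod 4 = 1, so the flip contributes +1; sign now +1
(80801/5061): 80801 mod 5061 = 4886, so (80801/5061) = (4886/5061)
factor out 2^1: 4886 = 2^1·2443; with 5061 mod 8 = 5, (2/5061) = -1; sign now -1; continue with (2443/5061)
flip (2443/5061) -> (5061/2443): both odd, 2443 mod 4 = 3, 5061 mod 4 = 1, so the flip contributes +1; sign now -1
(5061/2443): 5061 mod 2443 = 175, so (5061/2443) = (175/2443)
flip (175/2443) -> (2443/175): both odd, 175 mod 4 = 3, 2443 mod 4 = 3, so the flip contributes -1; sign now +1
(2443/175): 2443 mod 175 = 168, so (2443/175) = (168/175)
factor out 2^3: 168 = 2^3·21; with 175 mod 8 = 7, (2/175) = +1; sign now +1; continue with (21/175)
flip (21/175) -> (175/21): both odd, 21 mod 4 = 1, 175 mod 4 = 3, so the flip contributes +1; sign now +1
(175/21): 175 mod 21 = 7, so (175/21) = (7/21)
flip (7/21) -> (21/7): both odd, 7 mod 4 = 3, 21 mod 4 = 1, so the flip contributes +1; sign now +1
(21/7): 21 mod 7 = 0, so (21/7) = (0/7)
reached (0/7); gcd(a, n) > 1, so (0/7) = 0 and the symbol is 0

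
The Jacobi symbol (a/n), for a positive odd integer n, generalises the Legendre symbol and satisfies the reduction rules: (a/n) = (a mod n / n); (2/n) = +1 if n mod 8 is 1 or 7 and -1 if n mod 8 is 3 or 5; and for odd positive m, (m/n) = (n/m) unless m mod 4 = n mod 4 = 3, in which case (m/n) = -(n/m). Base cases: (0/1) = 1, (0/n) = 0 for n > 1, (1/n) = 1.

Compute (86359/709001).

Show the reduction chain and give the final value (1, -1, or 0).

flip (86359/709001) -> (709001/86359): both odd, 86359 mod 4 = 3, 709001 mod 4 = 1, so the flip contributes +1; sign now +1
(709001/86359): 709001 mod 86359 = 18129, so (709001/86359) = (18129/86359)
flip (18129/86359) -> (86359/18129): both odd, 18129 mod 4 = 1, 86359 mod 4 = 3, so the flip contributes +1; sign now +1
(86359/18129): 86359 mod 18129 = 13843, so (86359/18129) = (13843/18129)
flip (13843/18129) -> (18129/13843): both odd, 13843 mod 4 = 3, 18129 mod 4 = 1, so the flip contributes +1; sign now +1
(18129/13843): 18129 mod 13843 = 4286, so (18129/13843) = (4286/13843)
factor out 2^1: 4286 = 2^1·2143; with 13843 mod 8 = 3, (2/13843) = -1; sign now -1; continue with (2143/13843)
flip (2143/13843) -> (13843/2143): both odd, 2143 mod 4 = 3, 13843 mod 4 = 3, so the flip contributes -1; sign now +1
(13843/2143): 13843 mod 2143 = 985, so (13843/2143) = (985/2143)
flip (985/2143) -> (2143/985): both odd, 985 mod 4 = 1, 2143 mod 4 = 3, so the flip contributes +1; sign now +1
(2143/985): 2143 mod 985 = 173, so (2143/985) = (173/985)
flip (173/985) -> (985/173): both odd, 173 mod 4 = 1, 985 mod 4 = 1, so the flip contributes +1; sign now +1
(985/173): 985 mod 173 = 120, so (985/173) = (120/173)
factor out 2^3: 120 = 2^3·15; with 173 mod 8 = 5, (2/173) = -1; sign now -1; continue with (15/173)
flip (15/173) -> (173/15): both odd, 15 mod 4 = 3, 173 mod 4 = 1, so the flip contributes +1; sign now -1
(173/15): 173 mod 15 = 8, so (173/15) = (8/15)
factor out 2^3: 8 = 2^3·1; with 15 mod 8 = 7, (2/15) = +1; sign now -1; continue with (1/15)
reached (1/15) = 1, so the symbol is -1

-1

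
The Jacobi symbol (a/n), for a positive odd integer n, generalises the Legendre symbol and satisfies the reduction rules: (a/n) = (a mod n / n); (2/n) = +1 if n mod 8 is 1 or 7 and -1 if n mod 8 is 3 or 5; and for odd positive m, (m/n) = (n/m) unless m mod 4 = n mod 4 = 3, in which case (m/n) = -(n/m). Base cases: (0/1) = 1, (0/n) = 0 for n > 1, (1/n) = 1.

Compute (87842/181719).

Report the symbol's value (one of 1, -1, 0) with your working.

-1

87842 = 2^1·43921; (2/181719) = +1 since 181719 mod 8 = 7, so (87842/181719) = (+1)^1·(43921/181719); sign now +1
reciprocity: (43921/181719) = +1·(181719/43921) since 43921 mod 4 = 1, 181719 mod 4 = 3; sign now +1
(181719/43921) = (6035/43921)   [reduce mod 43921]
reciprocity: (6035/43921) = +1·(43921/6035) since 6035 mod 4 = 3, 43921 mod 4 = 1; sign now +1
(43921/6035) = (1676/6035)   [reduce mod 6035]
1676 = 2^2·419; (2/6035) = -1 since 6035 mod 8 = 3, so (1676/6035) = (-1)^2·(419/6035); sign now +1
reciprocity: (419/6035) = -1·(6035/419) since 419 mod 4 = 3, 6035 mod 4 = 3; sign now -1
(6035/419) = (169/419)   [reduce mod 419]
reciprocity: (169/419) = +1·(419/169) since 169 mod 4 = 1, 419 mod 4 = 3; sign now -1
(419/169) = (81/169)   [reduce mod 169]
reciprocity: (81/169) = +1·(169/81) since 81 mod 4 = 1, 169 mod 4 = 1; sign now -1
(169/81) = (7/81)   [reduce mod 81]
reciprocity: (7/81) = +1·(81/7) since 7 mod 4 = 3, 81 mod 4 = 1; sign now -1
(81/7) = (4/7)   [reduce mod 7]
4 = 2^2·1; (2/7) = +1 since 7 mod 8 = 7, so (4/7) = (+1)^2·(1/7); sign now -1
(1/7) = 1; final value = sign = -1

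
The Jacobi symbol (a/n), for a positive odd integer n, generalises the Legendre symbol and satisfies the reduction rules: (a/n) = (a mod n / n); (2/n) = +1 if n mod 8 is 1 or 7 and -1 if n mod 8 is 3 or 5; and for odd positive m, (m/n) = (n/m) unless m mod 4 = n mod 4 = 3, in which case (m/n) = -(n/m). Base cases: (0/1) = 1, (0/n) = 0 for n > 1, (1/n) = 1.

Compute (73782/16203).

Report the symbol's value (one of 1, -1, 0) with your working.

0

(73782/16203) = (8970/16203)   [reduce mod 16203]
8970 = 2^1·4485; (2/16203) = -1 since 16203 mod 8 = 3, so (8970/16203) = (-1)^1·(4485/16203); sign now -1
reciprocity: (4485/16203) = +1·(16203/4485) since 4485 mod 4 = 1, 16203 mod 4 = 3; sign now -1
(16203/4485) = (2748/4485)   [reduce mod 4485]
2748 = 2^2·687; (2/4485) = -1 since 4485 mod 8 = 5, so (2748/4485) = (-1)^2·(687/4485); sign now -1
reciprocity: (687/4485) = +1·(4485/687) since 687 mod 4 = 3, 4485 mod 4 = 1; sign now -1
(4485/687) = (363/687)   [reduce mod 687]
reciprocity: (363/687) = -1·(687/363) since 363 mod 4 = 3, 687 mod 4 = 3; sign now +1
(687/363) = (324/363)   [reduce mod 363]
324 = 2^2·81; (2/363) = -1 since 363 mod 8 = 3, so (324/363) = (-1)^2·(81/363); sign now +1
reciprocity: (81/363) = +1·(363/81) since 81 mod 4 = 1, 363 mod 4 = 3; sign now +1
(363/81) = (39/81)   [reduce mod 81]
reciprocity: (39/81) = +1·(81/39) since 39 mod 4 = 3, 81 mod 4 = 1; sign now +1
(81/39) = (3/39)   [reduce mod 39]
reciprocity: (3/39) = -1·(39/3) since 3 mod 4 = 3, 39 mod 4 = 3; sign now -1
(39/3) = (0/3)   [reduce mod 3]
(0/3) = 0   [gcd(a, n) > 1]; final value = 0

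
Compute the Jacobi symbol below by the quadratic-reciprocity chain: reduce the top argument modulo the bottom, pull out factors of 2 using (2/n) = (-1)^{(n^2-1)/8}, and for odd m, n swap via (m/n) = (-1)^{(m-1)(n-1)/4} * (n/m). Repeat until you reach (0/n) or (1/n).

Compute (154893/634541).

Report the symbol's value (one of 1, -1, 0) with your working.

reciprocity: (154893/634541) = +1·(634541/154893) since 154893 mod 4 = 1, 634541 mod 4 = 1; sign now +1
(634541/154893) = (14969/154893)   [reduce mod 154893]
reciprocity: (14969/154893) = +1·(154893/14969) since 14969 mod 4 = 1, 154893 mod 4 = 1; sign now +1
(154893/14969) = (5203/14969)   [reduce mod 14969]
reciprocity: (5203/14969) = +1·(14969/5203) since 5203 mod 4 = 3, 14969 mod 4 = 1; sign now +1
(14969/5203) = (4563/5203)   [reduce mod 5203]
reciprocity: (4563/5203) = -1·(5203/4563) since 4563 mod 4 = 3, 5203 mod 4 = 3; sign now -1
(5203/4563) = (640/4563)   [reduce mod 4563]
640 = 2^7·5; (2/4563) = -1 since 4563 mod 8 = 3, so (640/4563) = (-1)^7·(5/4563); sign now +1
reciprocity: (5/4563) = +1·(4563/5) since 5 mod 4 = 1, 4563 mod 4 = 3; sign now +1
(4563/5) = (3/5)   [reduce mod 5]
reciprocity: (3/5) = +1·(5/3) since 3 mod 4 = 3, 5 mod 4 = 1; sign now +1
(5/3) = (2/3)   [reduce mod 3]
2 = 2^1·1; (2/3) = -1 since 3 mod 8 = 3, so (2/3) = (-1)^1·(1/3); sign now -1
(1/3) = 1; final value = sign = -1

-1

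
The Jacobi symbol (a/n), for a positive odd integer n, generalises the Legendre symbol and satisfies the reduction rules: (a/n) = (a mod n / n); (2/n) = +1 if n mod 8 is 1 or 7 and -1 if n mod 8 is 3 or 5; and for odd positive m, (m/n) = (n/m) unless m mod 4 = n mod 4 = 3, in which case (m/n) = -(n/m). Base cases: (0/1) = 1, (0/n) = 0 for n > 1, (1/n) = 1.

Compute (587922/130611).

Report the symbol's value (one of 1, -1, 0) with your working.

0

(587922/130611) = (65478/130611)   [reduce mod 130611]
65478 = 2^1·32739; (2/130611) = -1 since 130611 mod 8 = 3, so (65478/130611) = (-1)^1·(32739/130611); sign now -1
reciprocity: (32739/130611) = -1·(130611/32739) since 32739 mod 4 = 3, 130611 mod 4 = 3; sign now +1
(130611/32739) = (32394/32739)   [reduce mod 32739]
32394 = 2^1·16197; (2/32739) = -1 since 32739 mod 8 = 3, so (32394/32739) = (-1)^1·(16197/32739); sign now -1
reciprocity: (16197/32739) = +1·(32739/16197) since 16197 mod 4 = 1, 32739 mod 4 = 3; sign now -1
(32739/16197) = (345/16197)   [reduce mod 16197]
reciprocity: (345/16197) = +1·(16197/345) since 345 mod 4 = 1, 16197 mod 4 = 1; sign now -1
(16197/345) = (327/345)   [reduce mod 345]
reciprocity: (327/345) = +1·(345/327) since 327 mod 4 = 3, 345 mod 4 = 1; sign now -1
(345/327) = (18/327)   [reduce mod 327]
18 = 2^1·9; (2/327) = +1 since 327 mod 8 = 7, so (18/327) = (+1)^1·(9/327); sign now -1
reciprocity: (9/327) = +1·(327/9) since 9 mod 4 = 1, 327 mod 4 = 3; sign now -1
(327/9) = (3/9)   [reduce mod 9]
reciprocity: (3/9) = +1·(9/3) since 3 mod 4 = 3, 9 mod 4 = 1; sign now -1
(9/3) = (0/3)   [reduce mod 3]
(0/3) = 0   [gcd(a, n) > 1]; final value = 0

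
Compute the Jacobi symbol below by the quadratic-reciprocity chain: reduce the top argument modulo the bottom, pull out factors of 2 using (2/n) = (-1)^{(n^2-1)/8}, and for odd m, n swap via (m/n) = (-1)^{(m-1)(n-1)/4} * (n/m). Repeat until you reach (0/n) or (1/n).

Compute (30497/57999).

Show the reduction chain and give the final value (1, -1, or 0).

flip (30497/57999) -> (57999/30497): both odd, 30497 mod 4 = 1, 57999 mod 4 = 3, so the flip contributes +1; sign now +1
(57999/30497): 57999 mod 30497 = 27502, so (57999/30497) = (27502/30497)
factor out 2^1: 27502 = 2^1·13751; with 30497 mod 8 = 1, (2/30497) = +1; sign now +1; continue with (13751/30497)
flip (13751/30497) -> (30497/13751): both odd, 13751 mod 4 = 3, 30497 mod 4 = 1, so the flip contributes +1; sign now +1
(30497/13751): 30497 mod 13751 = 2995, so (30497/13751) = (2995/13751)
flip (2995/13751) -> (13751/2995): both odd, 2995 mod 4 = 3, 13751 mod 4 = 3, so the flip contributes -1; sign now -1
(13751/2995): 13751 mod 2995 = 1771, so (13751/2995) = (1771/2995)
flip (1771/2995) -> (2995/1771): both odd, 1771 mod 4 = 3, 2995 mod 4 = 3, so the flip contributes -1; sign now +1
(2995/1771): 2995 mod 1771 = 1224, so (2995/1771) = (1224/1771)
factor out 2^3: 1224 = 2^3·153; with 1771 mod 8 = 3, (2/1771) = -1; sign now -1; continue with (153/1771)
flip (153/1771) -> (1771/153): both odd, 153 mod 4 = 1, 1771 mod 4 = 3, so the flip contributes +1; sign now -1
(1771/153): 1771 mod 153 = 88, so (1771/153) = (88/153)
factor out 2^3: 88 = 2^3·11; with 153 mod 8 = 1, (2/153) = +1; sign now -1; continue with (11/153)
flip (11/153) -> (153/11): both odd, 11 mod 4 = 3, 153 mod 4 = 1, so the flip contributes +1; sign now -1
(153/11): 153 mod 11 = 10, so (153/11) = (10/11)
factor out 2^1: 10 = 2^1·5; with 11 mod 8 = 3, (2/11) = -1; sign now +1; continue with (5/11)
flip (5/11) -> (11/5): both odd, 5 mod 4 = 1, 11 mod 4 = 3, so the flip contributes +1; sign now +1
(11/5): 11 mod 5 = 1, so (11/5) = (1/5)
reached (1/5) = 1, so the symbol is +1

1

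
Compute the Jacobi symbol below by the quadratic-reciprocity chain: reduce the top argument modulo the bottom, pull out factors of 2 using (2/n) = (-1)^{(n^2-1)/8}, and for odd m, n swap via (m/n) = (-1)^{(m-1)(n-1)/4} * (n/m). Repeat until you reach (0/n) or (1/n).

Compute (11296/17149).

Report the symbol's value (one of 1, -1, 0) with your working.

1

11296 = 2^5·353; (2/17149) = -1 since 17149 mod 8 = 5, so (11296/17149) = (-1)^5·(353/17149); sign now -1
reciprocity: (353/17149) = +1·(17149/353) since 353 mod 4 = 1, 17149 mod 4 = 1; sign now -1
(17149/353) = (205/353)   [reduce mod 353]
reciprocity: (205/353) = +1·(353/205) since 205 mod 4 = 1, 353 mod 4 = 1; sign now -1
(353/205) = (148/205)   [reduce mod 205]
148 = 2^2·37; (2/205) = -1 since 205 mod 8 = 5, so (148/205) = (-1)^2·(37/205); sign now -1
reciprocity: (37/205) = +1·(205/37) since 37 mod 4 = 1, 205 mod 4 = 1; sign now -1
(205/37) = (20/37)   [reduce mod 37]
20 = 2^2·5; (2/37) = -1 since 37 mod 8 = 5, so (20/37) = (-1)^2·(5/37); sign now -1
reciprocity: (5/37) = +1·(37/5) since 5 mod 4 = 1, 37 mod 4 = 1; sign now -1
(37/5) = (2/5)   [reduce mod 5]
2 = 2^1·1; (2/5) = -1 since 5 mod 8 = 5, so (2/5) = (-1)^1·(1/5); sign now +1
(1/5) = 1; final value = sign = +1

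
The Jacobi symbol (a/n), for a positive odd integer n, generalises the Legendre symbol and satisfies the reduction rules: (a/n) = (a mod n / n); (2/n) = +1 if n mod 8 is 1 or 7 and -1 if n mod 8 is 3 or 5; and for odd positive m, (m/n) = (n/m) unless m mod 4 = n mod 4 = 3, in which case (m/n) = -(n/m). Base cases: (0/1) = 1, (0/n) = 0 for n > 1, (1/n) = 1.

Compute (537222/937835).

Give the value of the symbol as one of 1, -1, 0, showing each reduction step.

537222 = 2^1·268611; (2/937835) = -1 since 937835 mod 8 = 3, so (537222/937835) = (-1)^1·(268611/937835); sign now -1
reciprocity: (268611/937835) = -1·(937835/268611) since 268611 mod 4 = 3, 937835 mod 4 = 3; sign now +1
(937835/268611) = (132002/268611)   [reduce mod 268611]
132002 = 2^1·66001; (2/268611) = -1 since 268611 mod 8 = 3, so (132002/268611) = (-1)^1·(66001/268611); sign now -1
reciprocity: (66001/268611) = +1·(268611/66001) since 66001 mod 4 = 1, 268611 mod 4 = 3; sign now -1
(268611/66001) = (4607/66001)   [reduce mod 66001]
reciprocity: (4607/66001) = +1·(66001/4607) since 4607 mod 4 = 3, 66001 mod 4 = 1; sign now -1
(66001/4607) = (1503/4607)   [reduce mod 4607]
reciprocity: (1503/4607) = -1·(4607/1503) since 1503 mod 4 = 3, 4607 mod 4 = 3; sign now +1
(4607/1503) = (98/1503)   [reduce mod 1503]
98 = 2^1·49; (2/1503) = +1 since 1503 mod 8 = 7, so (98/1503) = (+1)^1·(49/1503); sign now +1
reciprocity: (49/1503) = +1·(1503/49) since 49 mod 4 = 1, 1503 mod 4 = 3; sign now +1
(1503/49) = (33/49)   [reduce mod 49]
reciprocity: (33/49) = +1·(49/33) since 33 mod 4 = 1, 49 mod 4 = 1; sign now +1
(49/33) = (16/33)   [reduce mod 33]
16 = 2^4·1; (2/33) = +1 since 33 mod 8 = 1, so (16/33) = (+1)^4·(1/33); sign now +1
(1/33) = 1; final value = sign = +1

1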